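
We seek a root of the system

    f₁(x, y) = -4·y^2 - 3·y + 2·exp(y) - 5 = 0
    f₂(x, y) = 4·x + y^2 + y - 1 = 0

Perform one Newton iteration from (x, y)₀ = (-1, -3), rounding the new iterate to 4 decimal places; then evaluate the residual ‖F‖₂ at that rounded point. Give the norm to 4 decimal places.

At (-1, -3): F = (-31.900426, 1.0000).
Jacobian J = [[0, -8·y + 2·exp(y) - 3], [4, 2·y + 1]].
At the point, J = [[0.0000, 21.099574], [4.0000, -5.0000]] (det J = -84.398297).
Solving J·Δ = −F gives Δ = (1.6399, 1.5119).
Then the next iterate is (x, y)₁ = (0.6399, -1.4881).
Re-evaluating at (0.6399, -1.4881): F = (-8.941864, 2.285942), so ‖F‖₂ = 9.2294.

9.2294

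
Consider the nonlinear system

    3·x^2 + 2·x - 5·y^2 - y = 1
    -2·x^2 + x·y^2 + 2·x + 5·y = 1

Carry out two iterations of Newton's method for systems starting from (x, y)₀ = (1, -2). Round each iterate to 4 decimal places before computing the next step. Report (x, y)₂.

At (1, -2): F = (-14.0000, -7.0000).
Jacobian J = [[6·x + 2, -10·y - 1], [-4·x + y^2 + 2, 2·x·y + 5]].
At the point, J = [[8.0000, 19.0000], [2.0000, 1.0000]] (det J = -30.0000).
Solving J·Δ = −F gives Δ = (3.9667, -0.9333).
Then the next iterate is (x, y)₁ = (4.9667, -2.9333).
Round to (4.9667, -2.9333) and repeat: F = (42.849782, -12.334595), J = [[31.8002, 28.3330], [-9.262551, -24.137642]].
Δ = (-1.3557, 0.0092), so (x, y)₂ = (3.6110, -2.9241).

(3.6110, -2.9241)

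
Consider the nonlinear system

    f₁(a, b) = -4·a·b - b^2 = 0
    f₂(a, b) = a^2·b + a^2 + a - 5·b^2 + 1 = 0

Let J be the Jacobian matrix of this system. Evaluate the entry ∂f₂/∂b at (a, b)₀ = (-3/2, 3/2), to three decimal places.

∂f₂/∂b = a^2 - 10·b.
At (-3/2, 3/2) this is -12.750.

-12.750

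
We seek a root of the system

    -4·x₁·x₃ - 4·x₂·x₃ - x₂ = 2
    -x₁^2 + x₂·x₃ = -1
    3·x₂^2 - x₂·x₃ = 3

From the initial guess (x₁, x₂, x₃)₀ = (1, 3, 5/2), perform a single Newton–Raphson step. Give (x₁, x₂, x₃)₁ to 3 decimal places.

(0.603, 1.623, 0.883)

At (1, 3, 5/2): F = (-45.000, 7.500, 16.500).
Jacobian J = [[-4·x₃, -4·x₃ - 1, -4·x₁ - 4·x₂], [-2·x₁, x₃, x₂], [0, 6·x₂ - x₃, -x₂]].
At the point, J = [[-10.000, -11.000, -16.000], [-2.000, 2.500, 3.000], [0.000, 15.500, -3.000]] (det J = 1102.000).
Solving J·Δ = −F gives Δ = (-0.397, -1.377, -1.617).
Then the next iterate is (x₁, x₂, x₃)₁ = (0.603, 1.623, 0.883).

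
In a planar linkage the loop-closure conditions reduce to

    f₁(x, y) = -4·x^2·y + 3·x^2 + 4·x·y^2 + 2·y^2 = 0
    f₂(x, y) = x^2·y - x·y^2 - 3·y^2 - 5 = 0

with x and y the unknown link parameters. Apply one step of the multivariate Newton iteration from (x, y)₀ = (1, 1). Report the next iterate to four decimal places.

(2.3182, 0.0455)

At (1, 1): F = (5.0000, -8.0000).
Jacobian J = [[-8·x·y + 6·x + 4·y^2, -4·x^2 + 8·x·y + 4·y], [2·x·y - y^2, x^2 - 2·x·y - 6·y]].
At the point, J = [[2.0000, 8.0000], [1.0000, -7.0000]] (det J = -22.0000).
Solving J·Δ = −F gives Δ = (1.3182, -0.9545).
Then the next iterate is (x, y)₁ = (2.3182, 0.0455).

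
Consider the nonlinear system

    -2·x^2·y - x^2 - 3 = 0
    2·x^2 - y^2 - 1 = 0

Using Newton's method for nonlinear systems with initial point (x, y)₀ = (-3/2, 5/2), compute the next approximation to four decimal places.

(-0.9006, 1.2308)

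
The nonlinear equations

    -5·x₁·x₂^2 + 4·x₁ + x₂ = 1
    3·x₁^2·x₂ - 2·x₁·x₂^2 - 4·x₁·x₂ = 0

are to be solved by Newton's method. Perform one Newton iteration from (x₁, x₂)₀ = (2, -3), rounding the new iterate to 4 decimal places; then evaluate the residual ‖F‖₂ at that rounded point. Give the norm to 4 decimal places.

27.5153

At (2, -3): F = (-86.0000, -48.0000).
Jacobian J = [[-5·x₂^2 + 4, -10·x₁·x₂ + 1], [6·x₁·x₂ - 2·x₂^2 - 4·x₂, 3·x₁^2 - 4·x₁·x₂ - 4·x₁]].
At the point, J = [[-41.0000, 61.0000], [-42.0000, 28.0000]] (det J = 1414.0000).
Solving J·Δ = −F gives Δ = (-0.3678, 1.1627).
Then the next iterate is (x₁, x₂)₁ = (1.6322, -1.8373).
Re-evaluating at (1.6322, -1.8373): F = (-23.857353, -13.708302), so ‖F‖₂ = 27.5153.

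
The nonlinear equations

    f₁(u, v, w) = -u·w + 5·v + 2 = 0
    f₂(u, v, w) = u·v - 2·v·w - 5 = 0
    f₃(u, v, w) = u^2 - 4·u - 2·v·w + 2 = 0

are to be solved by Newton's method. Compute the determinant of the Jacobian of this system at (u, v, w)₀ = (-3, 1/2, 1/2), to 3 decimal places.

-70.500

J = [[-w, 5, -u], [v, u - 2·w, -2·v], [2·u - 4, -2·w, -2·v]].
At the point, J = [[-0.500, 5.000, 3.000], [0.500, -4.000, -1.000], [-10.000, -1.000, -1.000]].
det J = -70.500.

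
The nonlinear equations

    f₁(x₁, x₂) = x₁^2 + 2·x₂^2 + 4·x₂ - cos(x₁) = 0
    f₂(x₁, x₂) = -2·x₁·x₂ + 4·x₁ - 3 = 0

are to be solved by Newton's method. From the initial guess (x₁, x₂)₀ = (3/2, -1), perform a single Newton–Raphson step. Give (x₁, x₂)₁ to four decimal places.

At (3/2, -1): F = (0.179263, 6.0000).
Jacobian J = [[2·x₁ + sin(x₁), 4·x₂ + 4], [-2·x₂ + 4, -2·x₁]].
At the point, J = [[3.997495, 0.0000], [6.0000, -3.0000]] (det J = -11.992485).
Solving J·Δ = −F gives Δ = (-0.0448, 1.9103).
Then the next iterate is (x₁, x₂)₁ = (1.4552, 0.9103).

(1.4552, 0.9103)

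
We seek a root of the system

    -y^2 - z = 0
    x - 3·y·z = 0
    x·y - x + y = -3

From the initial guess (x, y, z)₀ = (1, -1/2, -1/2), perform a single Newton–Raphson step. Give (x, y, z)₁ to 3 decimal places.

At (1, -1/2, -1/2): F = (0.250, 0.250, 1.000).
Jacobian J = [[0, -2·y, -1], [1, -3·z, -3·y], [y - 1, x + 1, 0]].
At the point, J = [[0.000, 1.000, -1.000], [1.000, 1.500, 1.500], [-1.500, 2.000, 0.000]] (det J = -6.500).
Solving J·Δ = −F gives Δ = (0.269, -0.298, -0.048).
Then the next iterate is (x, y, z)₁ = (1.269, -0.798, -0.548).

(1.269, -0.798, -0.548)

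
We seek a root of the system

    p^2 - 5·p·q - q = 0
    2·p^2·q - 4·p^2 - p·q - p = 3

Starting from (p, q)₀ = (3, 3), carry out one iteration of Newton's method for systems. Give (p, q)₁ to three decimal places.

(-73.714, 43.714)

At (3, 3): F = (-39.000, 3.000).
Jacobian J = [[2·p - 5·q, -5·p - 1], [4·p·q - 8·p - q - 1, 2·p^2 - p]].
At the point, J = [[-9.000, -16.000], [8.000, 15.000]] (det J = -7.000).
Solving J·Δ = −F gives Δ = (-76.714, 40.714).
Then the next iterate is (p, q)₁ = (-73.714, 43.714).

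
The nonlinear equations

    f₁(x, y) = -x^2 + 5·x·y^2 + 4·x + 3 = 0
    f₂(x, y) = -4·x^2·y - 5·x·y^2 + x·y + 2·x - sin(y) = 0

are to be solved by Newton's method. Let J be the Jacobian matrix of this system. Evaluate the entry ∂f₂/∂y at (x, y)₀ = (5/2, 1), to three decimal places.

-48.040

∂f₂/∂y = -4·x^2 - 10·x·y + x - cos(y).
At (5/2, 1) this is -48.040.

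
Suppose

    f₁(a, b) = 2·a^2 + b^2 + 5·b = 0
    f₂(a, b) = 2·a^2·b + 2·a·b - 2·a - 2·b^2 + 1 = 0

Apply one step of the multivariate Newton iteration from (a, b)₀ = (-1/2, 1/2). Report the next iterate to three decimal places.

(0.419, 0.265)

At (-1/2, 1/2): F = (3.250, 1.250).
Jacobian J = [[4·a, 2·b + 5], [4·a·b + 2·b - 2, 2·a^2 + 2·a - 4·b]].
At the point, J = [[-2.000, 6.000], [-2.000, -2.500]] (det J = 17.000).
Solving J·Δ = −F gives Δ = (0.919, -0.235).
Then the next iterate is (a, b)₁ = (0.419, 0.265).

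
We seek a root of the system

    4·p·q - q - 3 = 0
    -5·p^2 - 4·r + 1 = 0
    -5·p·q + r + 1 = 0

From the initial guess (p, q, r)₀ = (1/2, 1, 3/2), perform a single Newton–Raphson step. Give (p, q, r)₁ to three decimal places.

(2.250, -4.000, -2.250)

At (1/2, 1, 3/2): F = (-2.000, -6.250, 0.000).
Jacobian J = [[4·q, 4·p - 1, 0], [-10·p, 0, -4], [-5·q, -5·p, 1]].
At the point, J = [[4.000, 1.000, 0.000], [-5.000, 0.000, -4.000], [-5.000, -2.500, 1.000]] (det J = -15.000).
Solving J·Δ = −F gives Δ = (1.750, -5.000, -3.750).
Then the next iterate is (p, q, r)₁ = (2.250, -4.000, -2.250).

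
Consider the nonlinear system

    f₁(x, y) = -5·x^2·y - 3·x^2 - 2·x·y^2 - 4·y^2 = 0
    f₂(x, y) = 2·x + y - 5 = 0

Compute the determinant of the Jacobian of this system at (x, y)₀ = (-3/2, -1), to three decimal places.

10.500

J = [[-10·x·y - 6·x - 2·y^2, -5·x^2 - 4·x·y - 8·y], [2, 1]].
At the point, J = [[-8.000, -9.250], [2.000, 1.000]].
det J = 10.500.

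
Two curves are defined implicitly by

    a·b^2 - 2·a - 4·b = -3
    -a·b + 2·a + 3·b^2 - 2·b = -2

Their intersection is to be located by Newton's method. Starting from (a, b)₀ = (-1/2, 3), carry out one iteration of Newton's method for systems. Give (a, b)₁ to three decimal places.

(-0.115, 1.599)

At (-1/2, 3): F = (-12.500, 23.500).
Jacobian J = [[b^2 - 2, 2·a·b - 4], [-b + 2, -a + 6·b - 2]].
At the point, J = [[7.000, -7.000], [-1.000, 16.500]] (det J = 108.500).
Solving J·Δ = −F gives Δ = (0.385, -1.401).
Then the next iterate is (a, b)₁ = (-0.115, 1.599).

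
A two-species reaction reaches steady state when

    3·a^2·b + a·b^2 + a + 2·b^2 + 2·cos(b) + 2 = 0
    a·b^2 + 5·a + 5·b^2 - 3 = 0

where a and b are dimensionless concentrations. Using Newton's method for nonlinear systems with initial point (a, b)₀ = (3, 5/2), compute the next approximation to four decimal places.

At (3, 5/2): F = (102.147713, 62.0000).
Jacobian J = [[6·a·b + b^2 + 1, 3·a^2 + 2·a·b + 4·b - 2·sin(b)], [b^2 + 5, 2·a·b + 10·b]].
At the point, J = [[52.2500, 50.803056], [11.2500, 40.0000]] (det J = 1518.465623).
Solving J·Δ = −F gives Δ = (-0.6165, -1.3766).
Then the next iterate is (a, b)₁ = (2.3835, 1.1234).

(2.3835, 1.1234)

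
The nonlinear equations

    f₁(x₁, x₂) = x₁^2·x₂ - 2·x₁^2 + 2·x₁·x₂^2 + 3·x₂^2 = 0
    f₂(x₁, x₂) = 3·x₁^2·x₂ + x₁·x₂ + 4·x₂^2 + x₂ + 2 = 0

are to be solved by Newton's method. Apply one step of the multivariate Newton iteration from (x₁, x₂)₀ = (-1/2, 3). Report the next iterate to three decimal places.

At (-1/2, 3): F = (18.250, 41.750).
Jacobian J = [[2·x₁·x₂ - 4·x₁ + 2·x₂^2, x₁^2 + 4·x₁·x₂ + 6·x₂], [6·x₁·x₂ + x₂, 3·x₁^2 + x₁ + 8·x₂ + 1]].
At the point, J = [[17.000, 12.250], [-6.000, 25.250]] (det J = 502.750).
Solving J·Δ = −F gives Δ = (0.101, -1.630).
Then the next iterate is (x₁, x₂)₁ = (-0.399, 1.370).

(-0.399, 1.370)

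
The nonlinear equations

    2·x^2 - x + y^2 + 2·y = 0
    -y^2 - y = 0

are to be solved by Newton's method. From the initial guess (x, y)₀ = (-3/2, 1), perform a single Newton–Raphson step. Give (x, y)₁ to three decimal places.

(-0.595, 0.333)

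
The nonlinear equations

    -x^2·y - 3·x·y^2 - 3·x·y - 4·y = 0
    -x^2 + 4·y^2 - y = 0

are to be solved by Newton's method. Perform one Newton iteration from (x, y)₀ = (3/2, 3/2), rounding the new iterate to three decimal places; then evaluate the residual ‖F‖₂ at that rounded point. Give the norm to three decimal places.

8.023

At (3/2, 3/2): F = (-26.250, 5.250).
Jacobian J = [[-2·x·y - 3·y^2 - 3·y, -x^2 - 6·x·y - 3·x - 4], [-2·x, 8·y - 1]].
At the point, J = [[-15.750, -24.250], [-3.000, 11.000]] (det J = -246.000).
Solving J·Δ = −F gives Δ = (-0.656, -0.656).
Then the next iterate is (x, y)₁ = (0.844, 0.844).
Re-evaluating at (0.844, 0.844): F = (-7.91785, 1.29301), so ‖F‖₂ = 8.023.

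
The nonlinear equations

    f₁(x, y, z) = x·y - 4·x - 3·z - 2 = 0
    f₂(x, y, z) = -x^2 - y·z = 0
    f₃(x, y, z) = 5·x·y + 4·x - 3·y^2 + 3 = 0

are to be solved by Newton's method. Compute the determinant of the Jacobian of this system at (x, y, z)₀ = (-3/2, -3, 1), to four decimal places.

J = [[y - 4, x, -3], [-2·x, -z, -y], [5·y + 4, 5·x - 6·y, 0]].
At the point, J = [[-7.0000, -1.5000, -3.0000], [3.0000, -1.0000, 3.0000], [-11.0000, 10.5000, 0.0000]].
det J = 208.5000.

208.5000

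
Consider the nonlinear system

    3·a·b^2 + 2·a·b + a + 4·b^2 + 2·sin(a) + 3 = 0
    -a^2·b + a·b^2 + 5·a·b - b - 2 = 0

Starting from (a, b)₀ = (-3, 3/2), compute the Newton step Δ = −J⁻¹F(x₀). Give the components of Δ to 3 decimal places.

At (-3, 3/2): F = (-20.53224, -46.250).
Jacobian J = [[3·b^2 + 2·b + 2·cos(a) + 1, 6·a·b + 2·a + 8·b], [-2·a·b + b^2 + 5·b, -a^2 + 2·a·b + 5·a - 1]].
At the point, J = [[8.77002, -21.000], [18.750, -34.000]] (det J = 95.56949).
Solving J·Δ = −F gives Δ = (2.858, 0.216).

(2.858, 0.216)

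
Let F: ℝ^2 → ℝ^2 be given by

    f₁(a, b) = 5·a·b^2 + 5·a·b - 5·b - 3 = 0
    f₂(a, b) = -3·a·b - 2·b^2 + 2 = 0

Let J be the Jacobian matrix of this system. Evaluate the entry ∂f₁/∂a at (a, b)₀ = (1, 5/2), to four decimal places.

43.7500

∂f₁/∂a = 5·b^2 + 5·b.
At (1, 5/2) this is 43.7500.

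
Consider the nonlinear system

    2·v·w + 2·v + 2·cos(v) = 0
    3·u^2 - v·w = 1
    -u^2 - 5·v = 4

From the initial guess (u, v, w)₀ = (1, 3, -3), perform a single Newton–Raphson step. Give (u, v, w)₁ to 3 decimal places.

At (1, 3, -3): F = (-13.97998, 11.000, -20.000).
Jacobian J = [[0, 2·w - 2·sin(v) + 2, 2·v], [6·u, -w, -v], [-2·u, -5, 0]].
At the point, J = [[0.000, -4.28224, 6.000], [6.000, 3.000, -3.000], [-2.000, -5.000, 0.000]] (det J = -169.69344).
Solving J·Δ = −F gives Δ = (-0.102, -3.959, -0.496).
Then the next iterate is (u, v, w)₁ = (0.898, -0.959, -3.496).

(0.898, -0.959, -3.496)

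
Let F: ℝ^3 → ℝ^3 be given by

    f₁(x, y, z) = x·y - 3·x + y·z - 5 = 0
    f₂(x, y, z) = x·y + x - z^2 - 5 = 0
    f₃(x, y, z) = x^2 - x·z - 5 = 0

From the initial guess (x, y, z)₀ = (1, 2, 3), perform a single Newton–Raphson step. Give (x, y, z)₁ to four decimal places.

At (1, 2, 3): F = (0.0000, -11.0000, -7.0000).
Jacobian J = [[y - 3, x + z, y], [y + 1, x, -2·z], [2·x - z, 0, -x]].
At the point, J = [[-1.0000, 4.0000, 2.0000], [3.0000, 1.0000, -6.0000], [-1.0000, 0.0000, -1.0000]] (det J = 39.0000).
Solving J·Δ = −F gives Δ = (-3.5385, 0.8462, -3.4615).
Then the next iterate is (x, y, z)₁ = (-2.5385, 2.8462, -0.4615).

(-2.5385, 2.8462, -0.4615)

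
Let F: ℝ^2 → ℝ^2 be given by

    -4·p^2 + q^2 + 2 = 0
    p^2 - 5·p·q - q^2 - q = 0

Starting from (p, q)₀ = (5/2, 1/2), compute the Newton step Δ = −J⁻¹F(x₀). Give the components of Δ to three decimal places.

(-1.150, -0.250)

At (5/2, 1/2): F = (-22.750, -0.750).
Jacobian J = [[-8·p, 2·q], [2·p - 5·q, -5·p - 2·q - 1]].
At the point, J = [[-20.000, 1.000], [2.500, -14.500]] (det J = 287.500).
Solving J·Δ = −F gives Δ = (-1.150, -0.250).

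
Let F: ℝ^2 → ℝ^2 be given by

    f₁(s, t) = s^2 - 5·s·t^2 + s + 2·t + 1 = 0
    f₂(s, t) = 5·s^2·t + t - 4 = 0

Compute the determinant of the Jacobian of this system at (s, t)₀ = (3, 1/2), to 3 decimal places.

459.500

J = [[2·s - 5·t^2 + 1, -10·s·t + 2], [10·s·t, 5·s^2 + 1]].
At the point, J = [[5.750, -13.000], [15.000, 46.000]].
det J = 459.500.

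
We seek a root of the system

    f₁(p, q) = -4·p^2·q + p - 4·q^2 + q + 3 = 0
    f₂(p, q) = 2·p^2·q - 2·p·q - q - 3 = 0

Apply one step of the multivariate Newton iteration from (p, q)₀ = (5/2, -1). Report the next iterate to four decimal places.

At (5/2, -1): F = (25.5000, -9.5000).
Jacobian J = [[-8·p·q + 1, -4·p^2 - 8·q + 1], [4·p·q - 2·q, 2·p^2 - 2·p - 1]].
At the point, J = [[21.0000, -16.0000], [-8.0000, 6.5000]] (det J = 8.5000).
Solving J·Δ = −F gives Δ = (-1.6176, -0.5294).
Then the next iterate is (p, q)₁ = (0.8824, -1.5294).

(0.8824, -1.5294)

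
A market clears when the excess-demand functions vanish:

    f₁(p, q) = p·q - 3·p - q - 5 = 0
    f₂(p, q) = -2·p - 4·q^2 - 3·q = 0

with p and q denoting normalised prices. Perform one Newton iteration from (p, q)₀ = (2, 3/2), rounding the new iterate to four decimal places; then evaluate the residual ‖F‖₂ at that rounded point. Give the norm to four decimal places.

1.9639

At (2, 3/2): F = (-9.5000, -17.5000).
Jacobian J = [[q - 3, p - 1], [-2, -8·q - 3]].
At the point, J = [[-1.5000, 1.0000], [-2.0000, -15.0000]] (det J = 24.5000).
Solving J·Δ = −F gives Δ = (-6.5306, -0.2959).
Then the next iterate is (p, q)₁ = (-4.5306, 1.2041).
Re-evaluating at (-4.5306, 1.2041): F = (1.932405, -0.350527), so ‖F‖₂ = 1.9639.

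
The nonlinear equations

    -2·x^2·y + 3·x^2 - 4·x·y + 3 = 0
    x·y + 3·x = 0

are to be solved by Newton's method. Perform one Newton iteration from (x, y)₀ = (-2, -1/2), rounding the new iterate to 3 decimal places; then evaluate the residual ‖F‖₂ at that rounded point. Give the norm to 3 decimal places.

At (-2, -1/2): F = (15.000, -5.000).
Jacobian J = [[-4·x·y + 6·x - 4·y, -2·x^2 - 4·x], [y + 3, x]].
At the point, J = [[-14.000, 0.000], [2.500, -2.000]] (det J = 28.000).
Solving J·Δ = −F gives Δ = (1.071, -1.161).
Then the next iterate is (x, y)₁ = (-0.929, -1.661).
Re-evaluating at (-0.929, -1.661): F = (2.28387, -1.24393), so ‖F‖₂ = 2.601.

2.601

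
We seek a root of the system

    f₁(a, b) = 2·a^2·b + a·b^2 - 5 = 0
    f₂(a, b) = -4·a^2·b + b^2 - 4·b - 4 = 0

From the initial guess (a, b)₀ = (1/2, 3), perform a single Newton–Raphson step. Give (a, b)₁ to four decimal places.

(-0.1316, 5.4211)

At (1/2, 3): F = (1.0000, -10.0000).
Jacobian J = [[4·a·b + b^2, 2·a^2 + 2·a·b], [-8·a·b, -4·a^2 + 2·b - 4]].
At the point, J = [[15.0000, 3.5000], [-12.0000, 1.0000]] (det J = 57.0000).
Solving J·Δ = −F gives Δ = (-0.6316, 2.4211).
Then the next iterate is (a, b)₁ = (-0.1316, 5.4211).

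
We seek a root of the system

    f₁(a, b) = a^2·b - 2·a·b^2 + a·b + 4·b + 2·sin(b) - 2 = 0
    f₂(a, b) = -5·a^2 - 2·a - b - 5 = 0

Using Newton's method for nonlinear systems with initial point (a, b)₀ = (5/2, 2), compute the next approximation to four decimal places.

(0.9030, 1.8677)

At (5/2, 2): F = (5.318595, -43.2500).
Jacobian J = [[2·a·b - 2·b^2 + b, a^2 - 4·a·b + a + 2·cos(b) + 4], [-10·a - 2, -1]].
At the point, J = [[4.0000, -8.082294], [-27.0000, -1.0000]] (det J = -222.221929).
Solving J·Δ = −F gives Δ = (-1.5970, -0.1323).
Then the next iterate is (a, b)₁ = (0.9030, 1.8677).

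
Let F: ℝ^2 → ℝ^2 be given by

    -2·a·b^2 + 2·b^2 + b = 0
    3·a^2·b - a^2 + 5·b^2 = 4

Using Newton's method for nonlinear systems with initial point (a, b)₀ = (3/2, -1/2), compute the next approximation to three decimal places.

(0.407, -0.398)

At (3/2, -1/2): F = (-0.750, -8.375).
Jacobian J = [[-2·b^2, -4·a·b + 4·b + 1], [6·a·b - 2·a, 3·a^2 + 10·b]].
At the point, J = [[-0.500, 2.000], [-7.500, 1.750]] (det J = 14.125).
Solving J·Δ = −F gives Δ = (-1.093, 0.102).
Then the next iterate is (a, b)₁ = (0.407, -0.398).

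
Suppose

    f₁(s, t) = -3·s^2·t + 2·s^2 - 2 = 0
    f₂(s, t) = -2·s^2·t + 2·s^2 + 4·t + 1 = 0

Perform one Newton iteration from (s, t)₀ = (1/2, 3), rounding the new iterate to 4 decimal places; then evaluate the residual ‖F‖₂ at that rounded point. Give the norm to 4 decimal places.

1.8360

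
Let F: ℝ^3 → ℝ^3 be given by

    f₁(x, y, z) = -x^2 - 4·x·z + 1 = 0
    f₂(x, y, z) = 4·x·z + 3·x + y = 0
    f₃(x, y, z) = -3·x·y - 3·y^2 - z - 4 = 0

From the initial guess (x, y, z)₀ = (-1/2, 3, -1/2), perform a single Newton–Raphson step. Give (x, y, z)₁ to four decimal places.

(-0.6880, 1.5021, -0.0929)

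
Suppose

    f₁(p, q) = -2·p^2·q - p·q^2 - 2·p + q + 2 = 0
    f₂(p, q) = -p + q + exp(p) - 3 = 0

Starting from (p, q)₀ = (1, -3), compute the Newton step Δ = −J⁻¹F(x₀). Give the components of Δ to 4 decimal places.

At (1, -3): F = (-6.0000, -4.281718).
Jacobian J = [[-4·p·q - q^2 - 2, -2·p^2 - 2·p·q + 1], [exp(p) - 1, 1]].
At the point, J = [[1.0000, 5.0000], [1.718282, 1.0000]] (det J = -7.591409).
Solving J·Δ = −F gives Δ = (2.0297, 0.7941).

(2.0297, 0.7941)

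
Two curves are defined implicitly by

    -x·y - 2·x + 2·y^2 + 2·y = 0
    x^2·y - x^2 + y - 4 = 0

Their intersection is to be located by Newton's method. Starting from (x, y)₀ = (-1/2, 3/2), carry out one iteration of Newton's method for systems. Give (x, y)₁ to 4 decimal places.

(253.5000, 105.0000)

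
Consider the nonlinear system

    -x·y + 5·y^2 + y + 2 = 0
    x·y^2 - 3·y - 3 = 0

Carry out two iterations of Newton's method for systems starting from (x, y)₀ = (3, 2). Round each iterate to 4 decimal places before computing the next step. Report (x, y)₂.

(6.4116, 0.8519)

At (3, 2): F = (18.0000, 3.0000).
Jacobian J = [[-y, -x + 10·y + 1], [y^2, 2·x·y - 3]].
At the point, J = [[-2.0000, 18.0000], [4.0000, 9.0000]] (det J = -90.0000).
Solving J·Δ = −F gives Δ = (1.2000, -0.8667).
Then the next iterate is (x, y)₁ = (4.2000, 1.1333).
Round to (4.2000, 1.1333) and repeat: F = (4.795284, -1.005551), J = [[-1.1333, 8.1330], [1.284369, 6.519720]].
Δ = (2.2116, -0.2814), so (x, y)₂ = (6.4116, 0.8519).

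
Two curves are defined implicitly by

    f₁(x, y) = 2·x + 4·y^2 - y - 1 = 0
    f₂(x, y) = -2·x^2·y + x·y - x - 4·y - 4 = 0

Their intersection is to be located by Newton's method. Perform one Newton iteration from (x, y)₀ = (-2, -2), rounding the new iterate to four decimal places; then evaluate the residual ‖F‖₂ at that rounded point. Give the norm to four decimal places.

At (-2, -2): F = (13.0000, 26.0000).
Jacobian J = [[2, 8·y - 1], [-4·x·y + y - 1, -2·x^2 + x - 4]].
At the point, J = [[2.0000, -17.0000], [-19.0000, -14.0000]] (det J = -351.0000).
Solving J·Δ = −F gives Δ = (0.7407, 0.8519).
Then the next iterate is (x, y)₁ = (-1.2593, -1.1481).
Re-evaluating at (-1.2593, -1.1481): F = (2.902034, 6.938900), so ‖F‖₂ = 7.5213.

7.5213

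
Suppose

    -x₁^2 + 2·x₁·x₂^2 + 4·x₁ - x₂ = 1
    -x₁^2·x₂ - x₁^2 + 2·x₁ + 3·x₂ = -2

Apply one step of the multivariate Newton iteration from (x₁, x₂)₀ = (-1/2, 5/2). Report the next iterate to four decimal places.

At (-1/2, 5/2): F = (-12.0000, 7.6250).
Jacobian J = [[-2·x₁ + 2·x₂^2 + 4, 4·x₁·x₂ - 1], [-2·x₁·x₂ - 2·x₁ + 2, -x₁^2 + 3]].
At the point, J = [[17.5000, -6.0000], [5.5000, 2.7500]] (det J = 81.1250).
Solving J·Δ = −F gives Δ = (-0.1572, -2.4584).
Then the next iterate is (x₁, x₂)₁ = (-0.6572, 0.0416).

(-0.6572, 0.0416)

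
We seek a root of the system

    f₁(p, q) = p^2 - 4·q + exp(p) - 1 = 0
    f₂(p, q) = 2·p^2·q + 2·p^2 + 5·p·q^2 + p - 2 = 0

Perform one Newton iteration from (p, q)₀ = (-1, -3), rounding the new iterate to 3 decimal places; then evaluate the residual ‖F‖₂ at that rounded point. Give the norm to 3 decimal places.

At (-1, -3): F = (12.36788, -52.000).
Jacobian J = [[2·p + exp(p), -4], [4·p·q + 4·p + 5·q^2 + 1, 2·p^2 + 10·p·q]].
At the point, J = [[-1.63212, -4.000], [54.000, 32.000]] (det J = 163.77214).
Solving J·Δ = −F gives Δ = (-1.147, 3.560).
Then the next iterate is (p, q)₁ = (-2.147, 0.560).
Re-evaluating at (-2.147, 0.560): F = (1.48644, 6.86848), so ‖F‖₂ = 7.027.

7.027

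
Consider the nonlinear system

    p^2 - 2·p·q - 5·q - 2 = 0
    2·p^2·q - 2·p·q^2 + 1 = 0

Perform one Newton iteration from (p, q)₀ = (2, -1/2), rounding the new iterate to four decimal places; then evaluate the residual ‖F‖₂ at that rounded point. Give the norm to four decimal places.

2.8795

At (2, -1/2): F = (6.5000, -4.0000).
Jacobian J = [[2·p - 2·q, -2·p - 5], [4·p·q - 2·q^2, 2·p^2 - 4·p·q]].
At the point, J = [[5.0000, -9.0000], [-4.5000, 12.0000]] (det J = 19.5000).
Solving J·Δ = −F gives Δ = (-2.1538, -0.4744).
Then the next iterate is (p, q)₁ = (-0.1538, -0.9744).
Re-evaluating at (-0.1538, -0.9744): F = (2.595929, 1.245955), so ‖F‖₂ = 2.8795.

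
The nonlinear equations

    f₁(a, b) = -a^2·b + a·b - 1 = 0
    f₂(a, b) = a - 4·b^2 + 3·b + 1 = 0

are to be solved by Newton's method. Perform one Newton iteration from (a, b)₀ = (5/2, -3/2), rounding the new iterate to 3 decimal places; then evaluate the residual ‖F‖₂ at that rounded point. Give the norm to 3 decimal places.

2.166

At (5/2, -3/2): F = (4.625, -10.000).
Jacobian J = [[-2·a·b + b, -a^2 + a], [1, -8·b + 3]].
At the point, J = [[6.000, -3.750], [1.000, 15.000]] (det J = 93.750).
Solving J·Δ = −F gives Δ = (-0.340, 0.689).
Then the next iterate is (a, b)₁ = (2.160, -0.811).
Re-evaluating at (2.160, -0.811): F = (1.03204, -1.90388), so ‖F‖₂ = 2.166.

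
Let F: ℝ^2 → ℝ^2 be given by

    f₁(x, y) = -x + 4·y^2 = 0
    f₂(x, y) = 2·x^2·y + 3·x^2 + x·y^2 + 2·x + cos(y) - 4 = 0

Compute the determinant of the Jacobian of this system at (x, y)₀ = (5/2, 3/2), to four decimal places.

-430.0025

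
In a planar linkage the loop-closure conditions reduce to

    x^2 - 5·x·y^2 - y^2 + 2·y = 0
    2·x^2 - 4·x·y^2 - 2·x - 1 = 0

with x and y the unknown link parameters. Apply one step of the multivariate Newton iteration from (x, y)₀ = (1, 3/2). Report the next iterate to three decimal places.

At (1, 3/2): F = (-9.500, -10.000).
Jacobian J = [[2·x - 5·y^2, -10·x·y - 2·y + 2], [4·x - 4·y^2 - 2, -8·x·y]].
At the point, J = [[-9.250, -16.000], [-7.000, -12.000]] (det J = -1.000).
Solving J·Δ = −F gives Δ = (-46.000, 26.000).
Then the next iterate is (x, y)₁ = (-45.000, 27.500).

(-45.000, 27.500)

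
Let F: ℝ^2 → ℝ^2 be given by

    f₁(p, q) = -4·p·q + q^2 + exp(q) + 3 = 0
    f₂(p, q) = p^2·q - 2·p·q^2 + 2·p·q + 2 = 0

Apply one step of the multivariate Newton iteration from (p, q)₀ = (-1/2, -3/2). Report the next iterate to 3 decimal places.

(-0.688, 0.234)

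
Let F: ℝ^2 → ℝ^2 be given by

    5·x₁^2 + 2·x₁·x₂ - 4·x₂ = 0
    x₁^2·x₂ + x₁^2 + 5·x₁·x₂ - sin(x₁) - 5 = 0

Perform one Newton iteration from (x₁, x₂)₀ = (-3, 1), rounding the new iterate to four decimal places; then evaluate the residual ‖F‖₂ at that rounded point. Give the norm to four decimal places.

12.2624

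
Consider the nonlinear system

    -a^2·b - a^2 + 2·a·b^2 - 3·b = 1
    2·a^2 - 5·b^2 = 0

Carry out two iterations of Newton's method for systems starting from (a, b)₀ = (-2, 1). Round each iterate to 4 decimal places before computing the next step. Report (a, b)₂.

At (-2, 1): F = (-16.0000, 3.0000).
Jacobian J = [[-2·a·b - 2·a + 2·b^2, -a^2 + 4·a·b - 3], [4·a, -10·b]].
At the point, J = [[10.0000, -15.0000], [-8.0000, -10.0000]] (det J = -220.0000).
Solving J·Δ = −F gives Δ = (0.9318, -0.4455).
Then the next iterate is (a, b)₁ = (-1.0682, 0.5545).
Round to (-1.0682, 0.5545) and repeat: F = (-5.094144, 0.744751), J = [[3.935974, -6.510319], [-4.2728, -5.5450]].
Δ = (0.6667, -0.3794), so (a, b)₂ = (-0.4015, 0.1751).

(-0.4015, 0.1751)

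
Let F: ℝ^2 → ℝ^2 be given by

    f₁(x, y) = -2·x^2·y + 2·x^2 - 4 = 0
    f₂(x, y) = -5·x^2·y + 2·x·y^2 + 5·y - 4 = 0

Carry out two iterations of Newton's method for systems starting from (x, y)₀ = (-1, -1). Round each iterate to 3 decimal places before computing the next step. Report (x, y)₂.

(-0.536, -1.422)

At (-1, -1): F = (0.000, -6.000).
Jacobian J = [[-4·x·y + 4·x, -2·x^2], [-10·x·y + 2·y^2, -5·x^2 + 4·x·y + 5]].
At the point, J = [[-8.000, -2.000], [-8.000, 4.000]] (det J = -48.000).
Solving J·Δ = −F gives Δ = (-0.250, 1.000).
Then the next iterate is (x, y)₁ = (-1.250, 0.000).
Round to (-1.250, 0.000) and repeat: F = (-0.875, -4.000), J = [[-5.000, -3.125], [0.000, -2.81250]].
Δ = (0.714, -1.422), so (x, y)₂ = (-0.536, -1.422).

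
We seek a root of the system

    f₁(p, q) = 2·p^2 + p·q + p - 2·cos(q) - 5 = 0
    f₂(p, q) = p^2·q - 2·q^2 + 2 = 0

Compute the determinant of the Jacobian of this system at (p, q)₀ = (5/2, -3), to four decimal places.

J = [[4·p + q + 1, p + 2·sin(q)], [2·p·q, p^2 - 4·q]].
At the point, J = [[8.0000, 2.217760], [-15.0000, 18.2500]].
det J = 179.2664.

179.2664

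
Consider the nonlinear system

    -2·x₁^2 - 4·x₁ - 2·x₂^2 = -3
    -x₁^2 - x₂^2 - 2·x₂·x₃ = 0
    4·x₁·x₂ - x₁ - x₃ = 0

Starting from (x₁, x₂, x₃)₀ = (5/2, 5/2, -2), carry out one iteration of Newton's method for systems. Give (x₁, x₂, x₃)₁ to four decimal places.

At (5/2, 5/2, -2): F = (-32.0000, -2.5000, 24.5000).
Jacobian J = [[-4·x₁ - 4, -4·x₂, 0], [-2·x₁, -2·x₂ - 2·x₃, -2·x₂], [4·x₂ - 1, 4·x₁, -1]].
At the point, J = [[-14.0000, -10.0000, 0.0000], [-5.0000, -1.0000, -5.0000], [9.0000, 10.0000, -1.0000]] (det J = -214.0000).
Solving J·Δ = −F gives Δ = (-1.7850, -0.7009, 1.4252).
Then the next iterate is (x₁, x₂, x₃)₁ = (0.7150, 1.7991, -0.5748).

(0.7150, 1.7991, -0.5748)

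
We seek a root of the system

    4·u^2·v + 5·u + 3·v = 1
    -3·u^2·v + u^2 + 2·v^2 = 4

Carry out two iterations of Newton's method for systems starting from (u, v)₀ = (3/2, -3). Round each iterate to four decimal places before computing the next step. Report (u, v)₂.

(-1.2836, -3.8068)

At (3/2, -3): F = (-29.5000, 36.5000).
Jacobian J = [[8·u·v + 5, 4·u^2 + 3], [-6·u·v + 2·u, -3·u^2 + 4·v]].
At the point, J = [[-31.0000, 12.0000], [30.0000, -18.7500]] (det J = 221.2500).
Solving J·Δ = −F gives Δ = (-0.5203, 1.1141).
Then the next iterate is (u, v)₁ = (0.9797, -1.8859).
Round to (0.9797, -1.8859) and repeat: F = (-8.999638, 9.503379), J = [[-9.780930, 6.839248], [13.045097, -10.423036]].
Δ = (-2.2633, -1.9209), so (u, v)₂ = (-1.2836, -3.8068).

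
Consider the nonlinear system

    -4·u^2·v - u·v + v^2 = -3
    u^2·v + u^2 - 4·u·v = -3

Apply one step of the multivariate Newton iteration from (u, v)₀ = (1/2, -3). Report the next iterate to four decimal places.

(-0.2154, -2.2308)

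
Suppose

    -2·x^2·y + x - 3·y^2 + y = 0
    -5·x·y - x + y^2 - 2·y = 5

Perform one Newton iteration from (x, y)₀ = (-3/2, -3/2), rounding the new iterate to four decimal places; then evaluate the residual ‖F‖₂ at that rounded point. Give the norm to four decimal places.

At (-3/2, -3/2): F = (-3.0000, -9.5000).
Jacobian J = [[-4·x·y + 1, -2·x^2 - 6·y + 1], [-5·y - 1, -5·x + 2·y - 2]].
At the point, J = [[-8.0000, 5.5000], [6.5000, 2.5000]] (det J = -55.7500).
Solving J·Δ = −F gives Δ = (0.8027, 1.7130).
Then the next iterate is (x, y)₁ = (-0.6973, 0.2130).
Re-evaluating at (-0.6973, 0.2130): F = (-0.827540, -3.940706), so ‖F‖₂ = 4.0267.

4.0267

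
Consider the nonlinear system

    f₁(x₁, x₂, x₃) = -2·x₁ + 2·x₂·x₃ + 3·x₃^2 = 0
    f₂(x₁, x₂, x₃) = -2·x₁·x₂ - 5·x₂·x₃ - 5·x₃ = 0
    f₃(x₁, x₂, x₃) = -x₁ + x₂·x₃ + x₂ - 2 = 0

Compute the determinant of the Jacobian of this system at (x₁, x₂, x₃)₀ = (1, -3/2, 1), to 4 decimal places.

J = [[-2, 2·x₃, 2·x₂ + 6·x₃], [-2·x₂, -2·x₁ - 5·x₃, -5·x₂ - 5], [-1, x₃ + 1, x₂]].
At the point, J = [[-2.0000, 2.0000, 3.0000], [3.0000, -7.0000, 2.5000], [-1.0000, 2.0000, -1.5000]].
det J = -10.0000.

-10.0000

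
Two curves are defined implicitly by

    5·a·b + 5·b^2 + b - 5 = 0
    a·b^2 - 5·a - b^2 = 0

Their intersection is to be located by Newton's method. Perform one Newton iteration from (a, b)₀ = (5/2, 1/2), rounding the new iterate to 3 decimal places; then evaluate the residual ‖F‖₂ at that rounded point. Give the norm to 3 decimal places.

At (5/2, 1/2): F = (3.000, -12.125).
Jacobian J = [[5·b, 5·a + 10·b + 1], [b^2 - 5, 2·a·b - 2·b]].
At the point, J = [[2.500, 18.500], [-4.750, 1.500]] (det J = 91.625).
Solving J·Δ = −F gives Δ = (-2.497, 0.175).
Then the next iterate is (a, b)₁ = (0.003, 0.675).
Re-evaluating at (0.003, 0.675): F = (-2.03675, -0.46926), so ‖F‖₂ = 2.090.

2.090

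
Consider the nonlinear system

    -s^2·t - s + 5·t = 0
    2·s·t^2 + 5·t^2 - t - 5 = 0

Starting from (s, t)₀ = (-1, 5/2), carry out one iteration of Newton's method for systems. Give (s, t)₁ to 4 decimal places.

(-19.1667, 17.9167)

At (-1, 5/2): F = (11.0000, 11.2500).
Jacobian J = [[-2·s·t - 1, -s^2 + 5], [2·t^2, 4·s·t + 10·t - 1]].
At the point, J = [[4.0000, 4.0000], [12.5000, 14.0000]] (det J = 6.0000).
Solving J·Δ = −F gives Δ = (-18.1667, 15.4167).
Then the next iterate is (s, t)₁ = (-19.1667, 17.9167).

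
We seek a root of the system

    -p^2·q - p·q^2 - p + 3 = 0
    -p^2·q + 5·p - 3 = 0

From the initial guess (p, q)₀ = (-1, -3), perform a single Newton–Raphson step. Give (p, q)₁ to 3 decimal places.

At (-1, -3): F = (16.000, -5.000).
Jacobian J = [[-2·p·q - q^2 - 1, -p^2 - 2·p·q], [-2·p·q + 5, -p^2]].
At the point, J = [[-16.000, -7.000], [-1.000, -1.000]] (det J = 9.000).
Solving J·Δ = −F gives Δ = (5.667, -10.667).
Then the next iterate is (p, q)₁ = (4.667, -13.667).

(4.667, -13.667)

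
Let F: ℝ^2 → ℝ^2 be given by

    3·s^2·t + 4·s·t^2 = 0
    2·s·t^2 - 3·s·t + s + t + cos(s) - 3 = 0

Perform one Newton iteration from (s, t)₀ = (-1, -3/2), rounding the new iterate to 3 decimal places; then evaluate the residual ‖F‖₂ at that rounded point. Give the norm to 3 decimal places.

158.660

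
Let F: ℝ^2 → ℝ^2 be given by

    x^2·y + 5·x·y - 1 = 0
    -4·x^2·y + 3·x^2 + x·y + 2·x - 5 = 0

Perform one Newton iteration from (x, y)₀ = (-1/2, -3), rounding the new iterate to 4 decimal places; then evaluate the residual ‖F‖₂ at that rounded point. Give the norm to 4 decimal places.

22.0659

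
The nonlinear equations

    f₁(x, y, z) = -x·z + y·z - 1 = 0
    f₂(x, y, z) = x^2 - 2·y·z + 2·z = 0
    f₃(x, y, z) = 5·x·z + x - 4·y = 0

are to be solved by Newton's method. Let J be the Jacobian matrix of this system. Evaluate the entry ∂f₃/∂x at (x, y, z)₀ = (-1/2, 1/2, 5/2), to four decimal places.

13.5000

∂f₃/∂x = 5·z + 1.
At (-1/2, 1/2, 5/2) this is 13.5000.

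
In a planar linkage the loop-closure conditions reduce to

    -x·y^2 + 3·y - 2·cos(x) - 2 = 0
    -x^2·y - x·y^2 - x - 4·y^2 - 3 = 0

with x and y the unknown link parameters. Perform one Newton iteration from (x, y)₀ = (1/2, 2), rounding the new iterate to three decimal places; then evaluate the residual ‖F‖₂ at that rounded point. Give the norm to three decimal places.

6.845

At (1/2, 2): F = (0.24483, -22.000).
Jacobian J = [[-y^2 + 2·sin(x), -2·x·y + 3], [-2·x·y - y^2 - 1, -x^2 - 2·x·y - 8·y]].
At the point, J = [[-3.04115, 1.000], [-7.000, -18.250]] (det J = 62.50097).
Solving J·Δ = −F gives Δ = (-0.281, -1.098).
Then the next iterate is (x, y)₁ = (0.219, 0.902).
Re-evaluating at (0.219, 0.902): F = (-1.42441, -6.69486), so ‖F‖₂ = 6.845.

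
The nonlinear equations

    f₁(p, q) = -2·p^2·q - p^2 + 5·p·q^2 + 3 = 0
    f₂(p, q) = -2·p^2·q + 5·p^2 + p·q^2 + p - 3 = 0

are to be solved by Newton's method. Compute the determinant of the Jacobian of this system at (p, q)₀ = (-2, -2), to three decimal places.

J = [[-4·p·q - 2·p + 5·q^2, -2·p^2 + 10·p·q], [-4·p·q + 10·p + q^2 + 1, -2·p^2 + 2·p·q]].
At the point, J = [[8.000, 32.000], [-31.000, 0.000]].
det J = 992.000.

992.000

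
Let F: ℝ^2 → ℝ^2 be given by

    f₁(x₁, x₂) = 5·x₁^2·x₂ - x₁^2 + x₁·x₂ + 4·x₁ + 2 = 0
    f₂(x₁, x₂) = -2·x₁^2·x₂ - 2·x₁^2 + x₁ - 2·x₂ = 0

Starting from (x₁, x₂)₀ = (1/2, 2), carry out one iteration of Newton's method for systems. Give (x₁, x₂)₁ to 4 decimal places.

At (1/2, 2): F = (7.2500, -5.0000).
Jacobian J = [[10·x₁·x₂ - 2·x₁ + x₂ + 4, 5·x₁^2 + x₁], [-4·x₁·x₂ - 4·x₁ + 1, -2·x₁^2 - 2]].
At the point, J = [[15.0000, 1.7500], [-5.0000, -2.5000]] (det J = -28.7500).
Solving J·Δ = −F gives Δ = (-0.3261, -1.3478).
Then the next iterate is (x₁, x₂)₁ = (0.1739, 0.6522).

(0.1739, 0.6522)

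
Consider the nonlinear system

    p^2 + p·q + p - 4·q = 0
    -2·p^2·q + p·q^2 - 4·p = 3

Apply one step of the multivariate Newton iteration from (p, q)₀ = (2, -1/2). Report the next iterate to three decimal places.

(0.135, -1.197)

At (2, -1/2): F = (7.000, -6.500).
Jacobian J = [[2·p + q + 1, p - 4], [-4·p·q + q^2 - 4, -2·p^2 + 2·p·q]].
At the point, J = [[4.500, -2.000], [0.250, -10.000]] (det J = -44.500).
Solving J·Δ = −F gives Δ = (-1.865, -0.697).
Then the next iterate is (p, q)₁ = (0.135, -1.197).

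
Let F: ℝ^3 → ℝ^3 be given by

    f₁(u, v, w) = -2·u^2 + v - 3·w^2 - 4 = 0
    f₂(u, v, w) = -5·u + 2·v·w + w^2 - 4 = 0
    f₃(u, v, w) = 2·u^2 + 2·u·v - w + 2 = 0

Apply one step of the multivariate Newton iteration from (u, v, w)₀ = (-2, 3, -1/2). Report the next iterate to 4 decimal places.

At (-2, 3, -1/2): F = (-9.7500, 3.2500, -1.5000).
Jacobian J = [[-4·u, 1, -6·w], [-5, 2·w, 2·v + 2·w], [4·u + 2·v, 2·u, -1]].
At the point, J = [[8.0000, 1.0000, 3.0000], [-5.0000, -1.0000, 5.0000], [-2.0000, -4.0000, -1.0000]] (det J = 207.0000).
Solving J·Δ = −F gives Δ = (1.2198, -1.0737, 0.3551).
Then the next iterate is (u, v, w)₁ = (-0.7802, 1.9263, -0.1449).

(-0.7802, 1.9263, -0.1449)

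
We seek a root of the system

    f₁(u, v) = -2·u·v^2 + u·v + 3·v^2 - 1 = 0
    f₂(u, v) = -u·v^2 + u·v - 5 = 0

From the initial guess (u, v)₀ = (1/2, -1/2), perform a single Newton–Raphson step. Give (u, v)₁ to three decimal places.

(-3.647, 1.765)

At (1/2, -1/2): F = (-0.750, -5.375).
Jacobian J = [[-2·v^2 + v, -4·u·v + u + 6·v], [-v^2 + v, -2·u·v + u]].
At the point, J = [[-1.000, -1.500], [-0.750, 1.000]] (det J = -2.125).
Solving J·Δ = −F gives Δ = (-4.147, 2.265).
Then the next iterate is (u, v)₁ = (-3.647, 1.765).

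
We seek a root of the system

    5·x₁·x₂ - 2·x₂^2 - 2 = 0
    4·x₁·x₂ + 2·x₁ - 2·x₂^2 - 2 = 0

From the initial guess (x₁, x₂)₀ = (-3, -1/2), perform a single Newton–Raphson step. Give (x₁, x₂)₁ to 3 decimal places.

At (-3, -1/2): F = (5.000, -2.500).
Jacobian J = [[5·x₂, 5·x₁ - 4·x₂], [4·x₂ + 2, 4·x₁ - 4·x₂]].
At the point, J = [[-2.500, -13.000], [0.000, -10.000]] (det J = 25.000).
Solving J·Δ = −F gives Δ = (3.300, -0.250).
Then the next iterate is (x₁, x₂)₁ = (0.300, -0.750).

(0.300, -0.750)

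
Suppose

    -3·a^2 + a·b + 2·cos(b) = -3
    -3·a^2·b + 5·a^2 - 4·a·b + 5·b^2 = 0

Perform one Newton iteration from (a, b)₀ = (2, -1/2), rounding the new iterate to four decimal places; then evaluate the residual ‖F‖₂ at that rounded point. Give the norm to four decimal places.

9.1406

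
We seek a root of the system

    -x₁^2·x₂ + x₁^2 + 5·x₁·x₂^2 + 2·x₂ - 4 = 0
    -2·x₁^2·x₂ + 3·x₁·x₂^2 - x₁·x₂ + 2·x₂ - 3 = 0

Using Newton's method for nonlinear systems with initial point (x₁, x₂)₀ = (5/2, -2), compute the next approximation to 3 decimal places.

At (5/2, -2): F = (60.750, 53.000).
Jacobian J = [[-2·x₁·x₂ + 2·x₁ + 5·x₂^2, -x₁^2 + 10·x₁·x₂ + 2], [-4·x₁·x₂ + 3·x₂^2 - x₂, -2·x₁^2 + 6·x₁·x₂ - x₁ + 2]].
At the point, J = [[35.000, -54.250], [34.000, -43.000]] (det J = 339.500).
Solving J·Δ = −F gives Δ = (-0.775, 0.620).
Then the next iterate is (x₁, x₂)₁ = (1.725, -1.380).

(1.725, -1.380)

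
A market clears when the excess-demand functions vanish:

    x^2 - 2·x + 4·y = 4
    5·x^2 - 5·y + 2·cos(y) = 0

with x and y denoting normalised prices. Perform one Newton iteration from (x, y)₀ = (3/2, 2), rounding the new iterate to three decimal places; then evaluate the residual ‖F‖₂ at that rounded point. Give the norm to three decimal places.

0.738

At (3/2, 2): F = (3.250, 0.41771).
Jacobian J = [[2·x - 2, 4], [10·x, -2·sin(y) - 5]].
At the point, J = [[1.000, 4.000], [15.000, -6.81859]] (det J = -66.81859).
Solving J·Δ = −F gives Δ = (-0.357, -0.723).
Then the next iterate is (x, y)₁ = (1.143, 1.277).
Re-evaluating at (1.143, 1.277): F = (0.12845, 0.72642), so ‖F‖₂ = 0.738.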